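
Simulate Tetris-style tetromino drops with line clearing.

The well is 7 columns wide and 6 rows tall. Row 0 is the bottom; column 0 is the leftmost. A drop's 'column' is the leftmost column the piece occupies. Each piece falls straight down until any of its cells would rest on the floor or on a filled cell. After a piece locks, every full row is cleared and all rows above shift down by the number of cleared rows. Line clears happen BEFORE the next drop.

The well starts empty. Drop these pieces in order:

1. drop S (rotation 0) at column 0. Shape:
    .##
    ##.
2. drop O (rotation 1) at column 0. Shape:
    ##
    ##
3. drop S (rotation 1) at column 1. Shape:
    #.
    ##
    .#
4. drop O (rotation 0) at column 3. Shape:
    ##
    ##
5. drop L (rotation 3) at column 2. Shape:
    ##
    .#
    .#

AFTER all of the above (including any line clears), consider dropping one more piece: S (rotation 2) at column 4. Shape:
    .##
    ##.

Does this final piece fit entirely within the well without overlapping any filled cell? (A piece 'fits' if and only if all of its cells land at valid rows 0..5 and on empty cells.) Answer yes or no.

Answer: yes

Derivation:
Drop 1: S rot0 at col 0 lands with bottom-row=0; cleared 0 line(s) (total 0); column heights now [1 2 2 0 0 0 0], max=2
Drop 2: O rot1 at col 0 lands with bottom-row=2; cleared 0 line(s) (total 0); column heights now [4 4 2 0 0 0 0], max=4
Drop 3: S rot1 at col 1 lands with bottom-row=3; cleared 0 line(s) (total 0); column heights now [4 6 5 0 0 0 0], max=6
Drop 4: O rot0 at col 3 lands with bottom-row=0; cleared 0 line(s) (total 0); column heights now [4 6 5 2 2 0 0], max=6
Drop 5: L rot3 at col 2 lands with bottom-row=3; cleared 0 line(s) (total 0); column heights now [4 6 6 6 2 0 0], max=6
Test piece S rot2 at col 4 (width 3): heights before test = [4 6 6 6 2 0 0]; fits = True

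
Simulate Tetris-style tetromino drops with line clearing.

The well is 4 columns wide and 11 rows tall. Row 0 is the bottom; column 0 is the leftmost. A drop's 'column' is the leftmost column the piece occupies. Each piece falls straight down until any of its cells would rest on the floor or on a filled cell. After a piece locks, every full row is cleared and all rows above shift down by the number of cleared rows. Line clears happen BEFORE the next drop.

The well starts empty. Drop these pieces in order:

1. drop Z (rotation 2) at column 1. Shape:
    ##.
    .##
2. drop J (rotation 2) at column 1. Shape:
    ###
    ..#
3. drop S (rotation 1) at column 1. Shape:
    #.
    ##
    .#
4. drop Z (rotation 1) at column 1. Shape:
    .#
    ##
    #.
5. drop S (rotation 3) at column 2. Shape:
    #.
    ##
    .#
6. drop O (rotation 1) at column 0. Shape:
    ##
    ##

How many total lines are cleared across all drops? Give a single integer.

Answer: 2

Derivation:
Drop 1: Z rot2 at col 1 lands with bottom-row=0; cleared 0 line(s) (total 0); column heights now [0 2 2 1], max=2
Drop 2: J rot2 at col 1 lands with bottom-row=1; cleared 0 line(s) (total 0); column heights now [0 3 3 3], max=3
Drop 3: S rot1 at col 1 lands with bottom-row=3; cleared 0 line(s) (total 0); column heights now [0 6 5 3], max=6
Drop 4: Z rot1 at col 1 lands with bottom-row=6; cleared 0 line(s) (total 0); column heights now [0 8 9 3], max=9
Drop 5: S rot3 at col 2 lands with bottom-row=8; cleared 0 line(s) (total 0); column heights now [0 8 11 10], max=11
Drop 6: O rot1 at col 0 lands with bottom-row=8; cleared 2 line(s) (total 2); column heights now [0 8 9 3], max=9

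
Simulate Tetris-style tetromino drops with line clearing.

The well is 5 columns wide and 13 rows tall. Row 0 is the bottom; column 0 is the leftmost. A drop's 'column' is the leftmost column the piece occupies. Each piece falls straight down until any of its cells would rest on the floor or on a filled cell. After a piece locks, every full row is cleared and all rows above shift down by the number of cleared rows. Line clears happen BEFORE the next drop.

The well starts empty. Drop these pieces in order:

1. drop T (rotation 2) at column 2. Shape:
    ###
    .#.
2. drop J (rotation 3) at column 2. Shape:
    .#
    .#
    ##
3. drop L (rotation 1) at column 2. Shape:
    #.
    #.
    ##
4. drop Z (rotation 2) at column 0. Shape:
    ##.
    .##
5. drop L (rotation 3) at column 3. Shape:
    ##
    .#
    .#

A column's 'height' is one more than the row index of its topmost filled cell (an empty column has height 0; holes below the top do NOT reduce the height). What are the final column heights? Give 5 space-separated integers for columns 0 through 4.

Answer: 10 10 9 7 7

Derivation:
Drop 1: T rot2 at col 2 lands with bottom-row=0; cleared 0 line(s) (total 0); column heights now [0 0 2 2 2], max=2
Drop 2: J rot3 at col 2 lands with bottom-row=2; cleared 0 line(s) (total 0); column heights now [0 0 3 5 2], max=5
Drop 3: L rot1 at col 2 lands with bottom-row=5; cleared 0 line(s) (total 0); column heights now [0 0 8 6 2], max=8
Drop 4: Z rot2 at col 0 lands with bottom-row=8; cleared 0 line(s) (total 0); column heights now [10 10 9 6 2], max=10
Drop 5: L rot3 at col 3 lands with bottom-row=4; cleared 0 line(s) (total 0); column heights now [10 10 9 7 7], max=10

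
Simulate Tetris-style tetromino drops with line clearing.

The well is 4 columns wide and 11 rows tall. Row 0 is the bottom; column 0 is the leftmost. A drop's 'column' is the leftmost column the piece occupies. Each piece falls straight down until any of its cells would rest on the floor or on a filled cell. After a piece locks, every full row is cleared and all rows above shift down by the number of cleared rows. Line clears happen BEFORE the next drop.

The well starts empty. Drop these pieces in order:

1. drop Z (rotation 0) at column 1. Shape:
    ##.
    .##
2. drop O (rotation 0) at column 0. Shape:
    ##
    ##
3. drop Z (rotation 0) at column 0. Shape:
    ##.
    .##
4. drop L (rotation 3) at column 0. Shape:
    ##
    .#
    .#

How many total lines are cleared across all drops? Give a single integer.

Drop 1: Z rot0 at col 1 lands with bottom-row=0; cleared 0 line(s) (total 0); column heights now [0 2 2 1], max=2
Drop 2: O rot0 at col 0 lands with bottom-row=2; cleared 0 line(s) (total 0); column heights now [4 4 2 1], max=4
Drop 3: Z rot0 at col 0 lands with bottom-row=4; cleared 0 line(s) (total 0); column heights now [6 6 5 1], max=6
Drop 4: L rot3 at col 0 lands with bottom-row=6; cleared 0 line(s) (total 0); column heights now [9 9 5 1], max=9

Answer: 0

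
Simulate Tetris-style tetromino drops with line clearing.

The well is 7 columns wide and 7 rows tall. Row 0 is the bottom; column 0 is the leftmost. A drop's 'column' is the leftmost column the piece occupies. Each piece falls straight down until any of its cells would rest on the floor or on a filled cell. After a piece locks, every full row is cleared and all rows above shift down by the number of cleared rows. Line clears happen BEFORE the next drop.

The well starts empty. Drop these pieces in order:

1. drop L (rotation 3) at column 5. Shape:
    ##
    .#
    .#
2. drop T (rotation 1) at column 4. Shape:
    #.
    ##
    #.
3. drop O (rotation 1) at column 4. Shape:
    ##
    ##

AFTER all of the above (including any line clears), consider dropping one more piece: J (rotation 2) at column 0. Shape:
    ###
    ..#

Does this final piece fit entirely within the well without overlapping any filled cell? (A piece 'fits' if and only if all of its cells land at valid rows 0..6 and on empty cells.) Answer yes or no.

Answer: yes

Derivation:
Drop 1: L rot3 at col 5 lands with bottom-row=0; cleared 0 line(s) (total 0); column heights now [0 0 0 0 0 3 3], max=3
Drop 2: T rot1 at col 4 lands with bottom-row=2; cleared 0 line(s) (total 0); column heights now [0 0 0 0 5 4 3], max=5
Drop 3: O rot1 at col 4 lands with bottom-row=5; cleared 0 line(s) (total 0); column heights now [0 0 0 0 7 7 3], max=7
Test piece J rot2 at col 0 (width 3): heights before test = [0 0 0 0 7 7 3]; fits = True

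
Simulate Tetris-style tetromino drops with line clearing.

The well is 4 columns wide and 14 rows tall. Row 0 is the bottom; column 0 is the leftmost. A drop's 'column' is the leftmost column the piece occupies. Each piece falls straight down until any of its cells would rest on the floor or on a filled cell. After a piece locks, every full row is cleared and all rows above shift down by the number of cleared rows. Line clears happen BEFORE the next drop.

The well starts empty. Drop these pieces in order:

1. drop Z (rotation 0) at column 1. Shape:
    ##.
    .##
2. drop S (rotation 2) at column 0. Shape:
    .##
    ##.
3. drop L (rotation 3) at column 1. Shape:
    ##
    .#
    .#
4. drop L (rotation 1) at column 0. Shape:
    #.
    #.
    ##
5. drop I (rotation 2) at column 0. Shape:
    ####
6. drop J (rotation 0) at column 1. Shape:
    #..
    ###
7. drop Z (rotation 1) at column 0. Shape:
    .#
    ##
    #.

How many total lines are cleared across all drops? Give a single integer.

Drop 1: Z rot0 at col 1 lands with bottom-row=0; cleared 0 line(s) (total 0); column heights now [0 2 2 1], max=2
Drop 2: S rot2 at col 0 lands with bottom-row=2; cleared 0 line(s) (total 0); column heights now [3 4 4 1], max=4
Drop 3: L rot3 at col 1 lands with bottom-row=4; cleared 0 line(s) (total 0); column heights now [3 7 7 1], max=7
Drop 4: L rot1 at col 0 lands with bottom-row=7; cleared 0 line(s) (total 0); column heights now [10 8 7 1], max=10
Drop 5: I rot2 at col 0 lands with bottom-row=10; cleared 1 line(s) (total 1); column heights now [10 8 7 1], max=10
Drop 6: J rot0 at col 1 lands with bottom-row=8; cleared 1 line(s) (total 2); column heights now [9 9 7 1], max=9
Drop 7: Z rot1 at col 0 lands with bottom-row=9; cleared 0 line(s) (total 2); column heights now [11 12 7 1], max=12

Answer: 2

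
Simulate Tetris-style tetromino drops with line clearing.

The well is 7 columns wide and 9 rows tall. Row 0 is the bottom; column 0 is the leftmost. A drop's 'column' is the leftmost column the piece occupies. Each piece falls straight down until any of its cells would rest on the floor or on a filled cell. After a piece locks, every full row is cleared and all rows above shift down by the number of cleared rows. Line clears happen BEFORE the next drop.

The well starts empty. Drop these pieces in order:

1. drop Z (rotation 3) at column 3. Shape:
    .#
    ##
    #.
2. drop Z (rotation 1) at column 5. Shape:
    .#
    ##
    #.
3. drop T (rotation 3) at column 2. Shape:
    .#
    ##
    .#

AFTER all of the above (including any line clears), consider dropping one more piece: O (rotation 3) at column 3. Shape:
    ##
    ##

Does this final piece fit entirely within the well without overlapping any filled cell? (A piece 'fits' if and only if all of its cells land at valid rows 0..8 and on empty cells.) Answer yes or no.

Drop 1: Z rot3 at col 3 lands with bottom-row=0; cleared 0 line(s) (total 0); column heights now [0 0 0 2 3 0 0], max=3
Drop 2: Z rot1 at col 5 lands with bottom-row=0; cleared 0 line(s) (total 0); column heights now [0 0 0 2 3 2 3], max=3
Drop 3: T rot3 at col 2 lands with bottom-row=2; cleared 0 line(s) (total 0); column heights now [0 0 4 5 3 2 3], max=5
Test piece O rot3 at col 3 (width 2): heights before test = [0 0 4 5 3 2 3]; fits = True

Answer: yes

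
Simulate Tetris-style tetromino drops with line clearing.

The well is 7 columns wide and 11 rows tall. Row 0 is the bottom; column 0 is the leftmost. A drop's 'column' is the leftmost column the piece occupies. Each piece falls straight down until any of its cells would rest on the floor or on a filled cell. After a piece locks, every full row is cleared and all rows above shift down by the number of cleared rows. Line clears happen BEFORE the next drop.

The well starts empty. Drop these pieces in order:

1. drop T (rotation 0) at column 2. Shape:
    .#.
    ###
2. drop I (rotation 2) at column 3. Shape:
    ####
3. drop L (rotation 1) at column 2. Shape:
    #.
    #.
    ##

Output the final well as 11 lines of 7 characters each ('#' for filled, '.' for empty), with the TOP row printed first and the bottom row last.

Drop 1: T rot0 at col 2 lands with bottom-row=0; cleared 0 line(s) (total 0); column heights now [0 0 1 2 1 0 0], max=2
Drop 2: I rot2 at col 3 lands with bottom-row=2; cleared 0 line(s) (total 0); column heights now [0 0 1 3 3 3 3], max=3
Drop 3: L rot1 at col 2 lands with bottom-row=3; cleared 0 line(s) (total 0); column heights now [0 0 6 4 3 3 3], max=6

Answer: .......
.......
.......
.......
.......
..#....
..#....
..##...
...####
...#...
..###..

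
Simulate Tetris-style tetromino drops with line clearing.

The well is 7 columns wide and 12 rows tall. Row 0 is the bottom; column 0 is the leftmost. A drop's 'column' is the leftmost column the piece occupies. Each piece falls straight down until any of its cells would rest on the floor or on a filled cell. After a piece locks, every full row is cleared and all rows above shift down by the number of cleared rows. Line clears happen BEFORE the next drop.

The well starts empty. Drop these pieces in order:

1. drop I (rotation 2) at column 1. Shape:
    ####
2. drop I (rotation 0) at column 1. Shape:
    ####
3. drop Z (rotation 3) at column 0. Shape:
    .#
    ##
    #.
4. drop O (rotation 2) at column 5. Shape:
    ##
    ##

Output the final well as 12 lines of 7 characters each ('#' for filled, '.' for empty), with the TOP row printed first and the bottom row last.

Answer: .......
.......
.......
.......
.......
.......
.......
.......
.......
.#.....
##.....
.######

Derivation:
Drop 1: I rot2 at col 1 lands with bottom-row=0; cleared 0 line(s) (total 0); column heights now [0 1 1 1 1 0 0], max=1
Drop 2: I rot0 at col 1 lands with bottom-row=1; cleared 0 line(s) (total 0); column heights now [0 2 2 2 2 0 0], max=2
Drop 3: Z rot3 at col 0 lands with bottom-row=1; cleared 0 line(s) (total 0); column heights now [3 4 2 2 2 0 0], max=4
Drop 4: O rot2 at col 5 lands with bottom-row=0; cleared 1 line(s) (total 1); column heights now [2 3 1 1 1 1 1], max=3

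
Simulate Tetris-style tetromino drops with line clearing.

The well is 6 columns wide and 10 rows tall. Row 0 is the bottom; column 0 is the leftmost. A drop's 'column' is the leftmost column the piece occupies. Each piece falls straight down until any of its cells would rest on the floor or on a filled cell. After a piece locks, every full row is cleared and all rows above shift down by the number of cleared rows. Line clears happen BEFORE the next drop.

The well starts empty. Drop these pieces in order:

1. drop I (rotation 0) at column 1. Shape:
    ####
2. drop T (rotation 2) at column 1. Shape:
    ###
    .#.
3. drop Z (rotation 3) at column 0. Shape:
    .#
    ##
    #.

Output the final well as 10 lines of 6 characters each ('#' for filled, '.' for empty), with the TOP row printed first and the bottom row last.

Answer: ......
......
......
......
......
.#....
##....
####..
..#...
.####.

Derivation:
Drop 1: I rot0 at col 1 lands with bottom-row=0; cleared 0 line(s) (total 0); column heights now [0 1 1 1 1 0], max=1
Drop 2: T rot2 at col 1 lands with bottom-row=1; cleared 0 line(s) (total 0); column heights now [0 3 3 3 1 0], max=3
Drop 3: Z rot3 at col 0 lands with bottom-row=2; cleared 0 line(s) (total 0); column heights now [4 5 3 3 1 0], max=5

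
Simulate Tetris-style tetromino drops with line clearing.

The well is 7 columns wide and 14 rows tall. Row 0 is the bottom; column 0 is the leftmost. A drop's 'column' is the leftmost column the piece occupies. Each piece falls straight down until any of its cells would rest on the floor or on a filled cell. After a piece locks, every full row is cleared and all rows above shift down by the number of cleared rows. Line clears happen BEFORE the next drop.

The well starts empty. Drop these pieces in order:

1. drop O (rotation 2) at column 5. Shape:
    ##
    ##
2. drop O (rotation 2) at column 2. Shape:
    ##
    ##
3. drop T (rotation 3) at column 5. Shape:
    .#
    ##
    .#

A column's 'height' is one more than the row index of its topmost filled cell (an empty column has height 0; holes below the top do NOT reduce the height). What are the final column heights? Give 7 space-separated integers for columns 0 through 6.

Drop 1: O rot2 at col 5 lands with bottom-row=0; cleared 0 line(s) (total 0); column heights now [0 0 0 0 0 2 2], max=2
Drop 2: O rot2 at col 2 lands with bottom-row=0; cleared 0 line(s) (total 0); column heights now [0 0 2 2 0 2 2], max=2
Drop 3: T rot3 at col 5 lands with bottom-row=2; cleared 0 line(s) (total 0); column heights now [0 0 2 2 0 4 5], max=5

Answer: 0 0 2 2 0 4 5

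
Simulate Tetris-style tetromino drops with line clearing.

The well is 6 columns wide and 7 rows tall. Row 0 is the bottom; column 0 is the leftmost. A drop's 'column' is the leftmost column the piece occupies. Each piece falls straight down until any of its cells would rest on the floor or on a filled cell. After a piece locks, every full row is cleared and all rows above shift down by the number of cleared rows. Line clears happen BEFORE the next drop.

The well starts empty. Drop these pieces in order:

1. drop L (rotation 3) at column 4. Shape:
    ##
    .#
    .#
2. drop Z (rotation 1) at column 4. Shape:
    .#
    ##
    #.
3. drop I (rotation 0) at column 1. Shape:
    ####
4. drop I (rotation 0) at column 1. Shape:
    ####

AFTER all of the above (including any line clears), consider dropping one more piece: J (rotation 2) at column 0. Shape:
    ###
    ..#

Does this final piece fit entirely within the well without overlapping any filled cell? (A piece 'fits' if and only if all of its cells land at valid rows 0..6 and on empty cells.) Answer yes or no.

Drop 1: L rot3 at col 4 lands with bottom-row=0; cleared 0 line(s) (total 0); column heights now [0 0 0 0 3 3], max=3
Drop 2: Z rot1 at col 4 lands with bottom-row=3; cleared 0 line(s) (total 0); column heights now [0 0 0 0 5 6], max=6
Drop 3: I rot0 at col 1 lands with bottom-row=5; cleared 0 line(s) (total 0); column heights now [0 6 6 6 6 6], max=6
Drop 4: I rot0 at col 1 lands with bottom-row=6; cleared 0 line(s) (total 0); column heights now [0 7 7 7 7 6], max=7
Test piece J rot2 at col 0 (width 3): heights before test = [0 7 7 7 7 6]; fits = False

Answer: no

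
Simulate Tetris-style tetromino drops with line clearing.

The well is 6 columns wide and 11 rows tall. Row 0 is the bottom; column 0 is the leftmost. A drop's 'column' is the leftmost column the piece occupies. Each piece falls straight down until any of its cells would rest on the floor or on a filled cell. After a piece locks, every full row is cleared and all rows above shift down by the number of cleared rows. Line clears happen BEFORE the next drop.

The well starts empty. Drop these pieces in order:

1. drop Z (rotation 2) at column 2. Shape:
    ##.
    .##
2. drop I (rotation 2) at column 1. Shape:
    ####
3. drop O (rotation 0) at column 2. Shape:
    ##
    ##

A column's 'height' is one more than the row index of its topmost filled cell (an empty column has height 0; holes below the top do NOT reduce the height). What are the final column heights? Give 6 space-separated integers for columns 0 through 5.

Drop 1: Z rot2 at col 2 lands with bottom-row=0; cleared 0 line(s) (total 0); column heights now [0 0 2 2 1 0], max=2
Drop 2: I rot2 at col 1 lands with bottom-row=2; cleared 0 line(s) (total 0); column heights now [0 3 3 3 3 0], max=3
Drop 3: O rot0 at col 2 lands with bottom-row=3; cleared 0 line(s) (total 0); column heights now [0 3 5 5 3 0], max=5

Answer: 0 3 5 5 3 0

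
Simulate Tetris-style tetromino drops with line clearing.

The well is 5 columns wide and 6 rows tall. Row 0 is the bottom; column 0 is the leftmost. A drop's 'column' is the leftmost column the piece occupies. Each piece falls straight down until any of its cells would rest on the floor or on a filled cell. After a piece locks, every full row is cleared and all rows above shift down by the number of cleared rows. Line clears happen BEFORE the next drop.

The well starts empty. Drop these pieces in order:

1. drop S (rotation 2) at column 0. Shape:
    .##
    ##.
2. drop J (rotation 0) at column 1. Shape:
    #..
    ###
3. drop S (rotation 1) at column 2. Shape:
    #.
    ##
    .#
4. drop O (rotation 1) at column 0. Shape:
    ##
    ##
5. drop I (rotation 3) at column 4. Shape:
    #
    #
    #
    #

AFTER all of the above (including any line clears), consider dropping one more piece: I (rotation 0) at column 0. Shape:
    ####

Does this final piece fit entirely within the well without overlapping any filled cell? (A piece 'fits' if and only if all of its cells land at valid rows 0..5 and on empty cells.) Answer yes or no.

Drop 1: S rot2 at col 0 lands with bottom-row=0; cleared 0 line(s) (total 0); column heights now [1 2 2 0 0], max=2
Drop 2: J rot0 at col 1 lands with bottom-row=2; cleared 0 line(s) (total 0); column heights now [1 4 3 3 0], max=4
Drop 3: S rot1 at col 2 lands with bottom-row=3; cleared 0 line(s) (total 0); column heights now [1 4 6 5 0], max=6
Drop 4: O rot1 at col 0 lands with bottom-row=4; cleared 0 line(s) (total 0); column heights now [6 6 6 5 0], max=6
Drop 5: I rot3 at col 4 lands with bottom-row=0; cleared 0 line(s) (total 0); column heights now [6 6 6 5 4], max=6
Test piece I rot0 at col 0 (width 4): heights before test = [6 6 6 5 4]; fits = False

Answer: no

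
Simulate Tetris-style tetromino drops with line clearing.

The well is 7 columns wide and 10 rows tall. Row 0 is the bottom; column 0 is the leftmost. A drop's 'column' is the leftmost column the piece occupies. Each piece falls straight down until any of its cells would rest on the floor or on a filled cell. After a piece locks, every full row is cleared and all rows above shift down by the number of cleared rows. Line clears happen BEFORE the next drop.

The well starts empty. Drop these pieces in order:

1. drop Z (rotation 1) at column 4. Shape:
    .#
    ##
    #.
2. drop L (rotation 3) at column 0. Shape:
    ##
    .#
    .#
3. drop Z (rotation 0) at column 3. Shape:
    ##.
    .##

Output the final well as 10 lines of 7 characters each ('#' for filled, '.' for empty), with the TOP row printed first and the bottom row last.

Answer: .......
.......
.......
.......
.......
...##..
....##.
##...#.
.#..##.
.#..#..

Derivation:
Drop 1: Z rot1 at col 4 lands with bottom-row=0; cleared 0 line(s) (total 0); column heights now [0 0 0 0 2 3 0], max=3
Drop 2: L rot3 at col 0 lands with bottom-row=0; cleared 0 line(s) (total 0); column heights now [3 3 0 0 2 3 0], max=3
Drop 3: Z rot0 at col 3 lands with bottom-row=3; cleared 0 line(s) (total 0); column heights now [3 3 0 5 5 4 0], max=5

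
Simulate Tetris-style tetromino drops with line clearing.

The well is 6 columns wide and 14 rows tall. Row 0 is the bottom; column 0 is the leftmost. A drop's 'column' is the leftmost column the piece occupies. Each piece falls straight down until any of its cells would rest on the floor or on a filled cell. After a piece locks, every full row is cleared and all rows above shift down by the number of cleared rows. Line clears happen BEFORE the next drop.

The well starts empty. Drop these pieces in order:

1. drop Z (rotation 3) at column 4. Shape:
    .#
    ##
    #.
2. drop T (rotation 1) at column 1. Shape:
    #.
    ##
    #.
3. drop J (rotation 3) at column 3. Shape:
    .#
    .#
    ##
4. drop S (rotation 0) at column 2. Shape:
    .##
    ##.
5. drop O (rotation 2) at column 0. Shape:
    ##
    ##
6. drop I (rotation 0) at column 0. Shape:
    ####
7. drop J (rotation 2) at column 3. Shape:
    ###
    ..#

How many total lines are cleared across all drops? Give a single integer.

Drop 1: Z rot3 at col 4 lands with bottom-row=0; cleared 0 line(s) (total 0); column heights now [0 0 0 0 2 3], max=3
Drop 2: T rot1 at col 1 lands with bottom-row=0; cleared 0 line(s) (total 0); column heights now [0 3 2 0 2 3], max=3
Drop 3: J rot3 at col 3 lands with bottom-row=2; cleared 0 line(s) (total 0); column heights now [0 3 2 3 5 3], max=5
Drop 4: S rot0 at col 2 lands with bottom-row=4; cleared 0 line(s) (total 0); column heights now [0 3 5 6 6 3], max=6
Drop 5: O rot2 at col 0 lands with bottom-row=3; cleared 0 line(s) (total 0); column heights now [5 5 5 6 6 3], max=6
Drop 6: I rot0 at col 0 lands with bottom-row=6; cleared 0 line(s) (total 0); column heights now [7 7 7 7 6 3], max=7
Drop 7: J rot2 at col 3 lands with bottom-row=6; cleared 0 line(s) (total 0); column heights now [7 7 7 8 8 8], max=8

Answer: 0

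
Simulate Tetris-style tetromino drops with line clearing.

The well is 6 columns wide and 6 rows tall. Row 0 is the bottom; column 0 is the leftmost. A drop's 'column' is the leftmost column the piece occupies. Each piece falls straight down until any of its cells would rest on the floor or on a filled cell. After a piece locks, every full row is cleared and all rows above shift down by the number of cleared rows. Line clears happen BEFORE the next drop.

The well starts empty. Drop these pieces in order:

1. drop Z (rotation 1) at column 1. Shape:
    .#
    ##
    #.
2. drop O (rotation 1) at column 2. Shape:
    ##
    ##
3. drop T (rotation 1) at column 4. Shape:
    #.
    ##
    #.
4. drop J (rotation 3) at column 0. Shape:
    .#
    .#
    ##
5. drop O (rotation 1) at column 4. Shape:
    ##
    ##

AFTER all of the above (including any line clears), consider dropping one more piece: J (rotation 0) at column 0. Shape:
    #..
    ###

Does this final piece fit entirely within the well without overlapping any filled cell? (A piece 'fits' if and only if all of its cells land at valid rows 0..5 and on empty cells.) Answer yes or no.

Drop 1: Z rot1 at col 1 lands with bottom-row=0; cleared 0 line(s) (total 0); column heights now [0 2 3 0 0 0], max=3
Drop 2: O rot1 at col 2 lands with bottom-row=3; cleared 0 line(s) (total 0); column heights now [0 2 5 5 0 0], max=5
Drop 3: T rot1 at col 4 lands with bottom-row=0; cleared 0 line(s) (total 0); column heights now [0 2 5 5 3 2], max=5
Drop 4: J rot3 at col 0 lands with bottom-row=2; cleared 0 line(s) (total 0); column heights now [3 5 5 5 3 2], max=5
Drop 5: O rot1 at col 4 lands with bottom-row=3; cleared 0 line(s) (total 0); column heights now [3 5 5 5 5 5], max=5
Test piece J rot0 at col 0 (width 3): heights before test = [3 5 5 5 5 5]; fits = False

Answer: no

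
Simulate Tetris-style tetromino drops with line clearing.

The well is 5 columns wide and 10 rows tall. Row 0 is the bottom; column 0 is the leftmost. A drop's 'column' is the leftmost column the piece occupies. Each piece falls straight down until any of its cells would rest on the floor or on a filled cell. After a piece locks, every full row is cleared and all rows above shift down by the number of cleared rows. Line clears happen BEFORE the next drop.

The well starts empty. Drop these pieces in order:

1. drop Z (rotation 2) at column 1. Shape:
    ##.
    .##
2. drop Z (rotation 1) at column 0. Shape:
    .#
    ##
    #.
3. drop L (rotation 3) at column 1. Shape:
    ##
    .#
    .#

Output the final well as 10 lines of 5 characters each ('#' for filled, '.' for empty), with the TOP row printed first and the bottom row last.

Answer: .....
.....
.....
.....
.....
.##..
.##..
###..
###..
..##.

Derivation:
Drop 1: Z rot2 at col 1 lands with bottom-row=0; cleared 0 line(s) (total 0); column heights now [0 2 2 1 0], max=2
Drop 2: Z rot1 at col 0 lands with bottom-row=1; cleared 0 line(s) (total 0); column heights now [3 4 2 1 0], max=4
Drop 3: L rot3 at col 1 lands with bottom-row=2; cleared 0 line(s) (total 0); column heights now [3 5 5 1 0], max=5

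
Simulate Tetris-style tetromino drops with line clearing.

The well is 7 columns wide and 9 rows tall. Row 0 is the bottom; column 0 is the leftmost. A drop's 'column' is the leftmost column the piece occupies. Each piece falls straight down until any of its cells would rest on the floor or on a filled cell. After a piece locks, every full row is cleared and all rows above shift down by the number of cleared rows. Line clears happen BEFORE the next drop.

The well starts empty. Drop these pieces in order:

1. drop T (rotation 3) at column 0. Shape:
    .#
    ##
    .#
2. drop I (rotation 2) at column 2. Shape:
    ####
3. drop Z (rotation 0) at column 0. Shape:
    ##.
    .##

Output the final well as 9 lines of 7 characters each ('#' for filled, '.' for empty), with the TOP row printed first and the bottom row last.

Drop 1: T rot3 at col 0 lands with bottom-row=0; cleared 0 line(s) (total 0); column heights now [2 3 0 0 0 0 0], max=3
Drop 2: I rot2 at col 2 lands with bottom-row=0; cleared 0 line(s) (total 0); column heights now [2 3 1 1 1 1 0], max=3
Drop 3: Z rot0 at col 0 lands with bottom-row=3; cleared 0 line(s) (total 0); column heights now [5 5 4 1 1 1 0], max=5

Answer: .......
.......
.......
.......
##.....
.##....
.#.....
##.....
.#####.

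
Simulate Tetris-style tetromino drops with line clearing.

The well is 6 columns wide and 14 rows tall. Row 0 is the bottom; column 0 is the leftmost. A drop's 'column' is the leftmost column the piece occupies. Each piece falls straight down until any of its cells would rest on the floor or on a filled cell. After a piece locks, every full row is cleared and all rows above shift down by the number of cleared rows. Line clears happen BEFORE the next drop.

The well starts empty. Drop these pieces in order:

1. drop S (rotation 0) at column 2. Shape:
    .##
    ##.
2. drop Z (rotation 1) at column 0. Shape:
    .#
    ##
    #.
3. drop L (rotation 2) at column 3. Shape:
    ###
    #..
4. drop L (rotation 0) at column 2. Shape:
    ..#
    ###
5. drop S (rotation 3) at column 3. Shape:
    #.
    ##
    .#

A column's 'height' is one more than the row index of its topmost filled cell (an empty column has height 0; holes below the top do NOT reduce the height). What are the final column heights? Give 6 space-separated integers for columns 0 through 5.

Answer: 2 3 5 9 8 4

Derivation:
Drop 1: S rot0 at col 2 lands with bottom-row=0; cleared 0 line(s) (total 0); column heights now [0 0 1 2 2 0], max=2
Drop 2: Z rot1 at col 0 lands with bottom-row=0; cleared 0 line(s) (total 0); column heights now [2 3 1 2 2 0], max=3
Drop 3: L rot2 at col 3 lands with bottom-row=2; cleared 0 line(s) (total 0); column heights now [2 3 1 4 4 4], max=4
Drop 4: L rot0 at col 2 lands with bottom-row=4; cleared 0 line(s) (total 0); column heights now [2 3 5 5 6 4], max=6
Drop 5: S rot3 at col 3 lands with bottom-row=6; cleared 0 line(s) (total 0); column heights now [2 3 5 9 8 4], max=9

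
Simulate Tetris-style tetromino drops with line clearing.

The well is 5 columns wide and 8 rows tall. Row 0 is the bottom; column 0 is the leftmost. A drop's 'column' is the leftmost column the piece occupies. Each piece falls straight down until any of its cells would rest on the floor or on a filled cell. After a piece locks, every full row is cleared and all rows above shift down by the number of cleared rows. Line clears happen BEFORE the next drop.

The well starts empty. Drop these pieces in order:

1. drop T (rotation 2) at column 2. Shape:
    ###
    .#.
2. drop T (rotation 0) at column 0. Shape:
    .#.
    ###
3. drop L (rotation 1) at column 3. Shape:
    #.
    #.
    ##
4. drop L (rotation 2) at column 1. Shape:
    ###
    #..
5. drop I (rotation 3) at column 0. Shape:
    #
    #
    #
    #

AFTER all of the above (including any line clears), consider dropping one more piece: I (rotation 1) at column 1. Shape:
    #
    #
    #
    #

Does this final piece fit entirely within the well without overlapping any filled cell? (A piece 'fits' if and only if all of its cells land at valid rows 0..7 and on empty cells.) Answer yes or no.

Drop 1: T rot2 at col 2 lands with bottom-row=0; cleared 0 line(s) (total 0); column heights now [0 0 2 2 2], max=2
Drop 2: T rot0 at col 0 lands with bottom-row=2; cleared 0 line(s) (total 0); column heights now [3 4 3 2 2], max=4
Drop 3: L rot1 at col 3 lands with bottom-row=2; cleared 1 line(s) (total 1); column heights now [0 3 2 4 2], max=4
Drop 4: L rot2 at col 1 lands with bottom-row=3; cleared 0 line(s) (total 1); column heights now [0 5 5 5 2], max=5
Drop 5: I rot3 at col 0 lands with bottom-row=0; cleared 0 line(s) (total 1); column heights now [4 5 5 5 2], max=5
Test piece I rot1 at col 1 (width 1): heights before test = [4 5 5 5 2]; fits = False

Answer: no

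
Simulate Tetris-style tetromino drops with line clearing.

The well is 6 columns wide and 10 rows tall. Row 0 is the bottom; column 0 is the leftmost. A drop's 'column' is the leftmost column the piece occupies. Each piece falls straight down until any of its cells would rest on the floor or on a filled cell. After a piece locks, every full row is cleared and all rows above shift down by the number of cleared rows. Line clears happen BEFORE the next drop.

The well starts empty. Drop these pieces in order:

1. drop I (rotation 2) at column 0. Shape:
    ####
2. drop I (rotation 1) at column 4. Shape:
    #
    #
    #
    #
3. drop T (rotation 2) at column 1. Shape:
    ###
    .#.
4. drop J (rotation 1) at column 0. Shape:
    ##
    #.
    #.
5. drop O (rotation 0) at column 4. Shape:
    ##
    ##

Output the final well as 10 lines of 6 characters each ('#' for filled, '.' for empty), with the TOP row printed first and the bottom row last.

Answer: ......
......
......
......
....##
....##
##..#.
#####.
#.#.#.
#####.

Derivation:
Drop 1: I rot2 at col 0 lands with bottom-row=0; cleared 0 line(s) (total 0); column heights now [1 1 1 1 0 0], max=1
Drop 2: I rot1 at col 4 lands with bottom-row=0; cleared 0 line(s) (total 0); column heights now [1 1 1 1 4 0], max=4
Drop 3: T rot2 at col 1 lands with bottom-row=1; cleared 0 line(s) (total 0); column heights now [1 3 3 3 4 0], max=4
Drop 4: J rot1 at col 0 lands with bottom-row=1; cleared 0 line(s) (total 0); column heights now [4 4 3 3 4 0], max=4
Drop 5: O rot0 at col 4 lands with bottom-row=4; cleared 0 line(s) (total 0); column heights now [4 4 3 3 6 6], max=6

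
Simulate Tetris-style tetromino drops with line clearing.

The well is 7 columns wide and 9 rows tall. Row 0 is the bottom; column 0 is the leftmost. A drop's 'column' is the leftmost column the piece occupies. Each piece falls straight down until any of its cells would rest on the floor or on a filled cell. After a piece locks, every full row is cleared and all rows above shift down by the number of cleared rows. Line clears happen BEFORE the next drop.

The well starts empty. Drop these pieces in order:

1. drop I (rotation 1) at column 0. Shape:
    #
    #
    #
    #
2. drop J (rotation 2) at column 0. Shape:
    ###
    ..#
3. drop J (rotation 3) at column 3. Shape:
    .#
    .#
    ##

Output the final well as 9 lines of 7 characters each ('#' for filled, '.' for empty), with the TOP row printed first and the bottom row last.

Answer: .......
.......
.......
.......
###....
#.#....
#...#..
#...#..
#..##..

Derivation:
Drop 1: I rot1 at col 0 lands with bottom-row=0; cleared 0 line(s) (total 0); column heights now [4 0 0 0 0 0 0], max=4
Drop 2: J rot2 at col 0 lands with bottom-row=3; cleared 0 line(s) (total 0); column heights now [5 5 5 0 0 0 0], max=5
Drop 3: J rot3 at col 3 lands with bottom-row=0; cleared 0 line(s) (total 0); column heights now [5 5 5 1 3 0 0], max=5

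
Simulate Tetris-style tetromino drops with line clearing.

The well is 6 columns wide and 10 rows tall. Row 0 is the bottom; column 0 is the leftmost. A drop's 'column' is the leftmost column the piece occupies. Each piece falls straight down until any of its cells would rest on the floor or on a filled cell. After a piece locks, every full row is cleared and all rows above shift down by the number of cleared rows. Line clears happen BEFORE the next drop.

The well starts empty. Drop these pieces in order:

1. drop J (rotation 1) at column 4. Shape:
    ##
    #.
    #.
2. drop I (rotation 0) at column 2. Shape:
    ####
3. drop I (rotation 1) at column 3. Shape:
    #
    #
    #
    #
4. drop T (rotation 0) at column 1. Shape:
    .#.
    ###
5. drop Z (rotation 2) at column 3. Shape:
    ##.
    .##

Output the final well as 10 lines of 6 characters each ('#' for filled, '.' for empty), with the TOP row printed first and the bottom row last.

Drop 1: J rot1 at col 4 lands with bottom-row=0; cleared 0 line(s) (total 0); column heights now [0 0 0 0 3 3], max=3
Drop 2: I rot0 at col 2 lands with bottom-row=3; cleared 0 line(s) (total 0); column heights now [0 0 4 4 4 4], max=4
Drop 3: I rot1 at col 3 lands with bottom-row=4; cleared 0 line(s) (total 0); column heights now [0 0 4 8 4 4], max=8
Drop 4: T rot0 at col 1 lands with bottom-row=8; cleared 0 line(s) (total 0); column heights now [0 9 10 9 4 4], max=10
Drop 5: Z rot2 at col 3 lands with bottom-row=8; cleared 0 line(s) (total 0); column heights now [0 9 10 10 10 9], max=10

Answer: ..###.
.#####
...#..
...#..
...#..
...#..
..####
....##
....#.
....#.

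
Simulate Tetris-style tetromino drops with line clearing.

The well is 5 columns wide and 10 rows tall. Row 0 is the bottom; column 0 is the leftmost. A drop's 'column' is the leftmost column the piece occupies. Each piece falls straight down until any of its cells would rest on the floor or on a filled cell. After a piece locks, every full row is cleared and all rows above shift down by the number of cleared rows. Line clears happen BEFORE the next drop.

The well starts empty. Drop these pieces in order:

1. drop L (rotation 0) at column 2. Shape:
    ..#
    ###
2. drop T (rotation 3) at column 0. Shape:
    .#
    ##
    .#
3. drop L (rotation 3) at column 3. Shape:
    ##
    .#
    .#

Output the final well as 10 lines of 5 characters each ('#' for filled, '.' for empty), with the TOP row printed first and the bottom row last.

Answer: .....
.....
.....
.....
.....
...##
....#
.#..#
##..#
.####

Derivation:
Drop 1: L rot0 at col 2 lands with bottom-row=0; cleared 0 line(s) (total 0); column heights now [0 0 1 1 2], max=2
Drop 2: T rot3 at col 0 lands with bottom-row=0; cleared 0 line(s) (total 0); column heights now [2 3 1 1 2], max=3
Drop 3: L rot3 at col 3 lands with bottom-row=2; cleared 0 line(s) (total 0); column heights now [2 3 1 5 5], max=5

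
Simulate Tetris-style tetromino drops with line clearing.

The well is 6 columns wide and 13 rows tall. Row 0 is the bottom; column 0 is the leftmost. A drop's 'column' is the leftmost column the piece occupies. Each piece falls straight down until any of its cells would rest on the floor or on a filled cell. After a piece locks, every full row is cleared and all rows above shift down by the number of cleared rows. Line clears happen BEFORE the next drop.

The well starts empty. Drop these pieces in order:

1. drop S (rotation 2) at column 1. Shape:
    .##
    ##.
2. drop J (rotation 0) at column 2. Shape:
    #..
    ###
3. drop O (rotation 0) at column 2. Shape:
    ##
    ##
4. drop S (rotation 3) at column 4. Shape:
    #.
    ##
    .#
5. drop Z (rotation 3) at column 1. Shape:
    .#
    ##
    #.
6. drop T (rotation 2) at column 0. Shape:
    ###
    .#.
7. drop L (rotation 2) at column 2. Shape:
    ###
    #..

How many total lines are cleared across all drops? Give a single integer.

Drop 1: S rot2 at col 1 lands with bottom-row=0; cleared 0 line(s) (total 0); column heights now [0 1 2 2 0 0], max=2
Drop 2: J rot0 at col 2 lands with bottom-row=2; cleared 0 line(s) (total 0); column heights now [0 1 4 3 3 0], max=4
Drop 3: O rot0 at col 2 lands with bottom-row=4; cleared 0 line(s) (total 0); column heights now [0 1 6 6 3 0], max=6
Drop 4: S rot3 at col 4 lands with bottom-row=2; cleared 0 line(s) (total 0); column heights now [0 1 6 6 5 4], max=6
Drop 5: Z rot3 at col 1 lands with bottom-row=5; cleared 0 line(s) (total 0); column heights now [0 7 8 6 5 4], max=8
Drop 6: T rot2 at col 0 lands with bottom-row=7; cleared 0 line(s) (total 0); column heights now [9 9 9 6 5 4], max=9
Drop 7: L rot2 at col 2 lands with bottom-row=9; cleared 0 line(s) (total 0); column heights now [9 9 11 11 11 4], max=11

Answer: 0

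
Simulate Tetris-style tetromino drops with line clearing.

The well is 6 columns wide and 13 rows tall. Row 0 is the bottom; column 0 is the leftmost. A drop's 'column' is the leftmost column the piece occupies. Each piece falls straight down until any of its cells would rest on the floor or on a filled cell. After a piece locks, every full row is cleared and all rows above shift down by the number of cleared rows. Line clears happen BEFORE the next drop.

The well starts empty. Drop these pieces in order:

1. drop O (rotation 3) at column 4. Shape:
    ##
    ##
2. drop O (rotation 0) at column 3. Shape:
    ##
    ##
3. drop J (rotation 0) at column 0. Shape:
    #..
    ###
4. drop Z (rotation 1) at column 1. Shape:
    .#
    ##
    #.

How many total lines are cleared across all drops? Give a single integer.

Drop 1: O rot3 at col 4 lands with bottom-row=0; cleared 0 line(s) (total 0); column heights now [0 0 0 0 2 2], max=2
Drop 2: O rot0 at col 3 lands with bottom-row=2; cleared 0 line(s) (total 0); column heights now [0 0 0 4 4 2], max=4
Drop 3: J rot0 at col 0 lands with bottom-row=0; cleared 0 line(s) (total 0); column heights now [2 1 1 4 4 2], max=4
Drop 4: Z rot1 at col 1 lands with bottom-row=1; cleared 0 line(s) (total 0); column heights now [2 3 4 4 4 2], max=4

Answer: 0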